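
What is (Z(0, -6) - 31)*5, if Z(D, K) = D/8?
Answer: -155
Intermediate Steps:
Z(D, K) = D/8 (Z(D, K) = D*(⅛) = D/8)
(Z(0, -6) - 31)*5 = ((⅛)*0 - 31)*5 = (0 - 31)*5 = -31*5 = -155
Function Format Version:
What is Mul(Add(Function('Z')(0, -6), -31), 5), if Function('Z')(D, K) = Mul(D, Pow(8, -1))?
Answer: -155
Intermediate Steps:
Function('Z')(D, K) = Mul(Rational(1, 8), D) (Function('Z')(D, K) = Mul(D, Rational(1, 8)) = Mul(Rational(1, 8), D))
Mul(Add(Function('Z')(0, -6), -31), 5) = Mul(Add(Mul(Rational(1, 8), 0), -31), 5) = Mul(Add(0, -31), 5) = Mul(-31, 5) = -155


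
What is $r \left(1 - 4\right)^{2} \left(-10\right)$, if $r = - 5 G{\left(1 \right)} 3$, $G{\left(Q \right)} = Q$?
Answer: $1350$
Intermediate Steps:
$r = -15$ ($r = \left(-5\right) 1 \cdot 3 = \left(-5\right) 3 = -15$)
$r \left(1 - 4\right)^{2} \left(-10\right) = - 15 \left(1 - 4\right)^{2} \left(-10\right) = - 15 \left(-3\right)^{2} \left(-10\right) = \left(-15\right) 9 \left(-10\right) = \left(-135\right) \left(-10\right) = 1350$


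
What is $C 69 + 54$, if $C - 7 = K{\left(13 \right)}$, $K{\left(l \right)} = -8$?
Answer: $-15$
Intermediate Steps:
$C = -1$ ($C = 7 - 8 = -1$)
$C 69 + 54 = \left(-1\right) 69 + 54 = -69 + 54 = -15$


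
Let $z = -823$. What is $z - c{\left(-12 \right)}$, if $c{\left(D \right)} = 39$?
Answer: $-862$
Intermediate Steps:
$z - c{\left(-12 \right)} = -823 - 39 = -862$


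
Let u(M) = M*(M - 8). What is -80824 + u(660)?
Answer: 349496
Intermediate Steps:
u(M) = M*(-8 + M)
-80824 + u(660) = -80824 + 660*(-8 + 660) = -80824 + 660*652 = -80824 + 430320 = 349496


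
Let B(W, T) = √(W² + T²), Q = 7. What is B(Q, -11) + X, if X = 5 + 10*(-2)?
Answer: -15 + √170 ≈ -1.9616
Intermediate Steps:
B(W, T) = √(T² + W²)
X = -15 (X = 5 - 20 = -15)
B(Q, -11) + X = √((-11)² + 7²) - 15 = √(121 + 49) - 15 = √170 - 15 = -15 + √170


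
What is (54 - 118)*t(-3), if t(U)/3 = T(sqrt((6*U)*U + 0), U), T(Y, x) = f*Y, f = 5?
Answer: -2880*sqrt(6) ≈ -7054.5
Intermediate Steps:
T(Y, x) = 5*Y
t(U) = 15*sqrt(6)*sqrt(U**2) (t(U) = 3*(5*sqrt((6*U)*U + 0)) = 3*(5*sqrt(6*U**2 + 0)) = 3*(5*sqrt(6*U**2)) = 3*(5*(sqrt(6)*sqrt(U**2))) = 3*(5*sqrt(6)*sqrt(U**2)) = 15*sqrt(6)*sqrt(U**2))
(54 - 118)*t(-3) = (54 - 118)*(15*sqrt(6)*sqrt((-3)**2)) = -960*sqrt(6)*sqrt(9) = -960*sqrt(6)*3 = -2880*sqrt(6)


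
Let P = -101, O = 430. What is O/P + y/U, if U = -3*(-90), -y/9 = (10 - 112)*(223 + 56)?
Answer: 476893/505 ≈ 944.34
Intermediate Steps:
y = 256122 (y = -9*(10 - 112)*(223 + 56) = -(-918)*279 = -9*(-28458) = 256122)
U = 270
O/P + y/U = 430/(-101) + 256122/270 = 430*(-1/101) + 256122*(1/270) = -430/101 + 4743/5 = 476893/505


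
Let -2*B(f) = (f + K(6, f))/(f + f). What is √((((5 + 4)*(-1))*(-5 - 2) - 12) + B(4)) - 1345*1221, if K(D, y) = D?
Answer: -1642245 + √806/4 ≈ -1.6422e+6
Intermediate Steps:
B(f) = -(6 + f)/(4*f) (B(f) = -(f + 6)/(2*(f + f)) = -(6 + f)/(2*(2*f)) = -(6 + f)*1/(2*f)/2 = -(6 + f)/(4*f))
√((((5 + 4)*(-1))*(-5 - 2) - 12) + B(4)) - 1345*1221 = √((((5 + 4)*(-1))*(-5 - 2) - 12) + (¼)*(-6 - 1*4)/4) - 1345*1221 = √(((9*(-1))*(-7) - 12) + (¼)*(¼)*(-6 - 4)) - 1642245 = √((-9*(-7) - 12) + (¼)*(¼)*(-10)) - 1642245 = √((63 - 12) - 5/8) - 1642245 = √(51 - 5/8) - 1642245 = √(403/8) - 1642245 = √806/4 - 1642245 = -1642245 + √806/4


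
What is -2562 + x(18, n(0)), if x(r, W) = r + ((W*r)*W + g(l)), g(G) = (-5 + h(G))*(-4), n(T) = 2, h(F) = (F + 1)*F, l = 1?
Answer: -2460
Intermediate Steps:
h(F) = F*(1 + F) (h(F) = (1 + F)*F = F*(1 + F))
g(G) = 20 - 4*G*(1 + G) (g(G) = (-5 + G*(1 + G))*(-4) = 20 - 4*G*(1 + G))
x(r, W) = 12 + r + r*W² (x(r, W) = r + ((W*r)*W + (20 - 4*1*(1 + 1))) = r + (r*W² + (20 - 4*1*2)) = r + (r*W² + (20 - 8)) = r + (r*W² + 12) = r + (12 + r*W²) = 12 + r + r*W²)
-2562 + x(18, n(0)) = -2562 + (12 + 18 + 18*2²) = -2562 + (12 + 18 + 18*4) = -2562 + (12 + 18 + 72) = -2562 + 102 = -2460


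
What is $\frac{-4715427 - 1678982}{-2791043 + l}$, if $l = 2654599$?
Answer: $\frac{913487}{19492} \approx 46.865$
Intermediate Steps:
$\frac{-4715427 - 1678982}{-2791043 + l} = \frac{-4715427 - 1678982}{-2791043 + 2654599} = - \frac{6394409}{-136444} = \left(-6394409\right) \left(- \frac{1}{136444}\right) = \frac{913487}{19492}$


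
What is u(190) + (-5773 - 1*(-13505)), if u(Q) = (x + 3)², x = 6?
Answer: 7813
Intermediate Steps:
u(Q) = 81 (u(Q) = (6 + 3)² = 9² = 81)
u(190) + (-5773 - 1*(-13505)) = 81 + (-5773 - 1*(-13505)) = 81 + (-5773 + 13505) = 81 + 7732 = 7813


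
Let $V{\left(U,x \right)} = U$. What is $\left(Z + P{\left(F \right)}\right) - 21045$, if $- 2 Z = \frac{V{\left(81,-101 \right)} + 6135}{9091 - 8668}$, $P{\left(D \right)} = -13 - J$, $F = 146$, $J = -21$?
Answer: $- \frac{2967253}{141} \approx -21044.0$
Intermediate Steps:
$P{\left(D \right)} = 8$ ($P{\left(D \right)} = -13 - -21 = -13 + 21 = 8$)
$Z = - \frac{1036}{141}$ ($Z = - \frac{\left(81 + 6135\right) \frac{1}{9091 - 8668}}{2} = - \frac{6216 \cdot \frac{1}{423}}{2} = \left(- \frac{1}{2}\right) \frac{2072}{141} = - \frac{1036}{141} \approx -7.3475$)
$\left(Z + P{\left(F \right)}\right) - 21045 = \left(- \frac{1036}{141} + 8\right) - 21045 = \frac{92}{141} - 21045 = - \frac{2967253}{141}$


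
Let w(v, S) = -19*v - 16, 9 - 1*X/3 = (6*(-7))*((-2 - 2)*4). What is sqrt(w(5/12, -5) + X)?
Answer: I*sqrt(72465)/6 ≈ 44.866*I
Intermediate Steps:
X = -1989 (X = 27 - 3*6*(-7)*(-2 - 2)*4 = 27 - (-126)*(-4*4) = 27 - (-126)*(-16) = 27 - 3*672 = 27 - 2016 = -1989)
w(v, S) = -16 - 19*v
sqrt(w(5/12, -5) + X) = sqrt((-16 - 95/12) - 1989) = sqrt(-287/12 - 1989) = sqrt(-24155/12) = I*sqrt(72465)/6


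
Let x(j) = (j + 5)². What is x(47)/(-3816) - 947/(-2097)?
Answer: -9521/37047 ≈ -0.25700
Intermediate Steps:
x(j) = (5 + j)²
x(47)/(-3816) - 947/(-2097) = (5 + 47)²/(-3816) - 947/(-2097) = 52²*(-1/3816) - 947*(-1/2097) = 2704*(-1/3816) + 947/2097 = -338/477 + 947/2097 = -9521/37047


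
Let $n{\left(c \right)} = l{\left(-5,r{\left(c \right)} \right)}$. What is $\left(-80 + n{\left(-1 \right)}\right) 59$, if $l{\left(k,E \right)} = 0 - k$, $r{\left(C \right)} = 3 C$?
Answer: $-4425$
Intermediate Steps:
$l{\left(k,E \right)} = - k$
$n{\left(c \right)} = 5$ ($n{\left(c \right)} = \left(-1\right) \left(-5\right) = 5$)
$\left(-80 + n{\left(-1 \right)}\right) 59 = \left(-80 + 5\right) 59 = \left(-75\right) 59 = -4425$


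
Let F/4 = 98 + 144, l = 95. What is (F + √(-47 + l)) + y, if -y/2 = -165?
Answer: 1298 + 4*√3 ≈ 1304.9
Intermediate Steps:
y = 330 (y = -2*(-165) = 330)
F = 968 (F = 4*(98 + 144) = 4*242 = 968)
(F + √(-47 + l)) + y = (968 + √(-47 + 95)) + 330 = (968 + √48) + 330 = (968 + 4*√3) + 330 = 1298 + 4*√3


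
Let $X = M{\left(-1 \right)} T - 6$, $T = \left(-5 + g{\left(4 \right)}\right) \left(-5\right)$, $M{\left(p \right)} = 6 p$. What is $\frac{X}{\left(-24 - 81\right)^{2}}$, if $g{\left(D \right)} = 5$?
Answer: $- \frac{2}{3675} \approx -0.00054422$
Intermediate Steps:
$T = 0$ ($T = \left(-5 + 5\right) \left(-5\right) = 0 \left(-5\right) = 0$)
$X = -6$ ($X = 6 \left(-1\right) 0 - 6 = \left(-6\right) 0 - 6 = 0 - 6 = -6$)
$\frac{X}{\left(-24 - 81\right)^{2}} = - \frac{6}{\left(-24 - 81\right)^{2}} = - \frac{6}{\left(-105\right)^{2}} = - \frac{6}{11025} = \left(-6\right) \frac{1}{11025} = - \frac{2}{3675}$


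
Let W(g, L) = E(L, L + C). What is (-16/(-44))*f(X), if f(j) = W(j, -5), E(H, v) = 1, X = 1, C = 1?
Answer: 4/11 ≈ 0.36364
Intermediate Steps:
W(g, L) = 1
f(j) = 1
(-16/(-44))*f(X) = -16/(-44)*1 = -16*(-1/44)*1 = (4/11)*1 = 4/11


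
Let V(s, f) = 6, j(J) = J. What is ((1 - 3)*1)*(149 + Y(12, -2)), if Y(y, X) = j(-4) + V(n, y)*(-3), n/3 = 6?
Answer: -254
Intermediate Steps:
n = 18 (n = 3*6 = 18)
Y(y, X) = -22 (Y(y, X) = -4 + 6*(-3) = -4 - 18 = -22)
((1 - 3)*1)*(149 + Y(12, -2)) = ((1 - 3)*1)*(149 - 22) = -2*1*127 = -2*127 = -254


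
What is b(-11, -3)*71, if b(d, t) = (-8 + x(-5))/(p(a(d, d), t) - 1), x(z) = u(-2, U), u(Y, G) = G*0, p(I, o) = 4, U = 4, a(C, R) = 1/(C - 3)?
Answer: -568/3 ≈ -189.33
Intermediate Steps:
a(C, R) = 1/(-3 + C)
u(Y, G) = 0
x(z) = 0
b(d, t) = -8/3 (b(d, t) = (-8 + 0)/(4 - 1) = -8/3)
b(-11, -3)*71 = -8/3*71 = -568/3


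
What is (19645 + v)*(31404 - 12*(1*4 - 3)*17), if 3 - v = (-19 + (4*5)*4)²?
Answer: 496922400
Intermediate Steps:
v = -3718 (v = 3 - (-19 + (4*5)*4)² = 3 - (-19 + 20*4)² = 3 - (-19 + 80)² = 3 - 1*61² = 3 - 1*3721 = 3 - 3721 = -3718)
(19645 + v)*(31404 - 12*(1*4 - 3)*17) = (19645 - 3718)*(31404 - 12*(1*4 - 3)*17) = 15927*(31404 - 12*(4 - 3)*17) = 15927*(31404 - 12*1*17) = 15927*(31404 - 12*17) = 15927*(31404 - 204) = 15927*31200 = 496922400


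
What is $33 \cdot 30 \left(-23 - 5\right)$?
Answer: $-27720$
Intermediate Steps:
$33 \cdot 30 \left(-23 - 5\right) = 990 \left(-28\right) = -27720$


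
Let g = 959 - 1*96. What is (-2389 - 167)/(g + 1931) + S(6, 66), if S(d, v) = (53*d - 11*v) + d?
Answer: -562872/1397 ≈ -402.92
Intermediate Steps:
g = 863 (g = 959 - 96 = 863)
S(d, v) = -11*v + 54*d (S(d, v) = (-11*v + 53*d) + d = -11*v + 54*d)
(-2389 - 167)/(g + 1931) + S(6, 66) = (-2389 - 167)/(863 + 1931) + (-11*66 + 54*6) = -2556/2794 + (-726 + 324) = -2556*1/2794 - 402 = -1278/1397 - 402 = -562872/1397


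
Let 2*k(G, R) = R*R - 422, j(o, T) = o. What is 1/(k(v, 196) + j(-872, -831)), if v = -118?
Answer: 1/18125 ≈ 5.5172e-5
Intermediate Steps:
k(G, R) = -211 + R²/2 (k(G, R) = (R*R - 422)/2 = (R² - 422)/2 = (-422 + R²)/2 = -211 + R²/2)
1/(k(v, 196) + j(-872, -831)) = 1/((-211 + (½)*196²) - 872) = 1/((-211 + (½)*38416) - 872) = 1/((-211 + 19208) - 872) = 1/(18997 - 872) = 1/18125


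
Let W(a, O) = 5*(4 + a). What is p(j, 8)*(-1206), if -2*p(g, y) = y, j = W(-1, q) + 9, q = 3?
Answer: 4824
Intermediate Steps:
W(a, O) = 20 + 5*a
j = 24 (j = (20 + 5*(-1)) + 9 = (20 - 5) + 9 = 15 + 9 = 24)
p(g, y) = -y/2
p(j, 8)*(-1206) = -1/2*8*(-1206) = -4*(-1206) = 4824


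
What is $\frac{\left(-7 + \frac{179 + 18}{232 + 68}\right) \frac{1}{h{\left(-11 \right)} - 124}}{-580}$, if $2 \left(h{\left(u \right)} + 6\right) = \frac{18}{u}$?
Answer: $- \frac{20933}{250386000} \approx -8.3603 \cdot 10^{-5}$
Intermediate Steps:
$h{\left(u \right)} = -6 + \frac{9}{u}$ ($h{\left(u \right)} = -6 + \frac{18 \frac{1}{u}}{2} = -6 + \frac{9}{u}$)
$\frac{\left(-7 + \frac{179 + 18}{232 + 68}\right) \frac{1}{h{\left(-11 \right)} - 124}}{-580} = \frac{\left(-7 + \frac{179 + 18}{232 + 68}\right) \frac{1}{\left(-6 + \frac{9}{-11}\right) - 124}}{-580} = \frac{-7 + \frac{197}{300}}{\left(-6 + 9 \left(- \frac{1}{11}\right)\right) - 124} \left(- \frac{1}{580}\right) = \frac{-7 + 197 \cdot \frac{1}{300}}{\left(-6 - \frac{9}{11}\right) - 124} \left(- \frac{1}{580}\right) = \frac{-7 + \frac{197}{300}}{- \frac{75}{11} - 124} \left(- \frac{1}{580}\right) = - \frac{1903}{300 \left(- \frac{1439}{11}\right)} \left(- \frac{1}{580}\right) = \left(- \frac{1903}{300}\right) \left(- \frac{11}{1439}\right) \left(- \frac{1}{580}\right) = \frac{20933}{431700} \left(- \frac{1}{580}\right) = - \frac{20933}{250386000}$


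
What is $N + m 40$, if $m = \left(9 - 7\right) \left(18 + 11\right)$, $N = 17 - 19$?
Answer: $2318$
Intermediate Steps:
$N = -2$ ($N = 17 - 19 = -2$)
$m = 58$ ($m = 2 \cdot 29 = 58$)
$N + m 40 = -2 + 58 \cdot 40 = -2 + 2320 = 2318$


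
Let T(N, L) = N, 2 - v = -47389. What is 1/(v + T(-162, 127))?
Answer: 1/47229 ≈ 2.1173e-5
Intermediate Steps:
v = 47391 (v = 2 - 1*(-47389) = 2 + 47389 = 47391)
1/(v + T(-162, 127)) = 1/(47391 - 162) = 1/47229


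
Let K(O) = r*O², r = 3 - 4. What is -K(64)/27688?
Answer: 512/3461 ≈ 0.14793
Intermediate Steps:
r = -1
K(O) = -O²
-K(64)/27688 = -(-1)*64²/27688 = -(-1)*4096*(1/27688) = -1*(-4096)*(1/27688) = 4096*(1/27688) = 512/3461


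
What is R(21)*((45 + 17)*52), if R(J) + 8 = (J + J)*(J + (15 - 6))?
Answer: 4036448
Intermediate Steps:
R(J) = -8 + 2*J*(9 + J) (R(J) = -8 + (J + J)*(J + (15 - 6)) = -8 + (2*J)*(J + 9) = -8 + (2*J)*(9 + J) = -8 + 2*J*(9 + J))
R(21)*((45 + 17)*52) = (-8 + 2*21**2 + 18*21)*((45 + 17)*52) = (-8 + 2*441 + 378)*(62*52) = (-8 + 882 + 378)*3224 = 1252*3224 = 4036448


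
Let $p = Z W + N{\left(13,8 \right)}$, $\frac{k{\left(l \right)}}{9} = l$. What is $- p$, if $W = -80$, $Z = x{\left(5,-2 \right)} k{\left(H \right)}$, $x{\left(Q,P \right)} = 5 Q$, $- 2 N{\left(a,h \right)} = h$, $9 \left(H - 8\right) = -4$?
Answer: $136004$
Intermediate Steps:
$H = \frac{68}{9}$ ($H = 8 + \frac{1}{9} \left(-4\right) = 8 - \frac{4}{9} = \frac{68}{9} \approx 7.5556$)
$N{\left(a,h \right)} = - \frac{h}{2}$
$k{\left(l \right)} = 9 l$
$Z = 1700$ ($Z = 5 \cdot 5 \cdot 9 \cdot \frac{68}{9} = 25 \cdot 68 = 1700$)
$p = -136004$ ($p = 1700 \left(-80\right) - 4 = -136000 - 4 = -136004$)
$- p = \left(-1\right) \left(-136004\right) = 136004$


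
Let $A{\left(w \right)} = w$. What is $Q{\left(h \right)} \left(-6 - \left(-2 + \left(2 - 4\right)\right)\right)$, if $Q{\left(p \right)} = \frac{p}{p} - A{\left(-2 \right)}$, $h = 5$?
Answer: $-6$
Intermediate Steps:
$Q{\left(p \right)} = 3$ ($Q{\left(p \right)} = \frac{p}{p} - -2 = 1 + 2 = 3$)
$Q{\left(h \right)} \left(-6 - \left(-2 + \left(2 - 4\right)\right)\right) = 3 \left(-6 - \left(-2 + \left(2 - 4\right)\right)\right) = 3 \left(-6 - \left(-2 - 2\right)\right) = 3 \left(-6 - -4\right) = 3 \left(-6 + 4\right) = 3 \left(-2\right) = -6$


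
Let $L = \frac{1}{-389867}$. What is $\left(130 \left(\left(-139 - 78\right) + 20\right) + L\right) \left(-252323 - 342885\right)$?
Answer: $\frac{5942850627970168}{389867} \approx 1.5243 \cdot 10^{10}$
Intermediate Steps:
$L = - \frac{1}{389867} \approx -2.565 \cdot 10^{-6}$
$\left(130 \left(\left(-139 - 78\right) + 20\right) + L\right) \left(-252323 - 342885\right) = \left(130 \left(\left(-139 - 78\right) + 20\right) - \frac{1}{389867}\right) \left(-252323 - 342885\right) = \left(130 \left(\left(-139 - 78\right) + 20\right) - \frac{1}{389867}\right) \left(-595208\right) = \left(130 \left(-217 + 20\right) - \frac{1}{389867}\right) \left(-595208\right) = \left(130 \left(-197\right) - \frac{1}{389867}\right) \left(-595208\right) = \left(-25610 - \frac{1}{389867}\right) \left(-595208\right) = \left(- \frac{9984493871}{389867}\right) \left(-595208\right) = \frac{5942850627970168}{389867}$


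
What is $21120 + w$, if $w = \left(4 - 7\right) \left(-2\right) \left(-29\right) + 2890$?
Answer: $23836$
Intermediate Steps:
$w = 2716$ ($w = \left(4 - 7\right) \left(-2\right) \left(-29\right) + 2890 = \left(-3\right) \left(-2\right) \left(-29\right) + 2890 = 6 \left(-29\right) + 2890 = -174 + 2890 = 2716$)
$21120 + w = 21120 + 2716 = 23836$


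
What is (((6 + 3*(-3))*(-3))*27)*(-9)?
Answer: -2187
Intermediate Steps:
(((6 + 3*(-3))*(-3))*27)*(-9) = (((6 - 9)*(-3))*27)*(-9) = (-3*(-3)*27)*(-9) = (9*27)*(-9) = 243*(-9) = -2187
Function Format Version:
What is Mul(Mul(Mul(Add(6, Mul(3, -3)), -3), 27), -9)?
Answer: -2187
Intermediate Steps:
Mul(Mul(Mul(Add(6, Mul(3, -3)), -3), 27), -9) = Mul(Mul(Mul(Add(6, -9), -3), 27), -9) = Mul(Mul(Mul(-3, -3), 27), -9) = Mul(Mul(9, 27), -9) = Mul(243, -9) = -2187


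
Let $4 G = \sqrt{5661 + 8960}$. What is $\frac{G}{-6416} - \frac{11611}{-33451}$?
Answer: $\frac{11611}{33451} - \frac{\sqrt{14621}}{25664} \approx 0.34239$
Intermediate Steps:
$G = \frac{\sqrt{14621}}{4}$ ($G = \frac{\sqrt{5661 + 8960}}{4} = \frac{\sqrt{14621}}{4} \approx 30.229$)
$\frac{G}{-6416} - \frac{11611}{-33451} = \frac{\frac{1}{4} \sqrt{14621}}{-6416} - \frac{11611}{-33451} = \frac{\sqrt{14621}}{4} \left(- \frac{1}{6416}\right) - - \frac{11611}{33451} = - \frac{\sqrt{14621}}{25664} + \frac{11611}{33451} = \frac{11611}{33451} - \frac{\sqrt{14621}}{25664}$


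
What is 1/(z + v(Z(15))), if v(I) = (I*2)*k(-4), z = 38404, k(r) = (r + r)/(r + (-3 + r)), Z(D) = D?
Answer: 11/422684 ≈ 2.6024e-5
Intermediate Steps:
k(r) = 2*r/(-3 + 2*r) (k(r) = (2*r)/(-3 + 2*r) = 2*r/(-3 + 2*r))
v(I) = 16*I/11 (v(I) = (I*2)*(2*(-4)/(-3 + 2*(-4))) = (2*I)*(2*(-4)/(-3 - 8)) = (2*I)*(2*(-4)/(-11)) = (2*I)*(2*(-4)*(-1/11)) = (2*I)*(8/11) = 16*I/11)
1/(z + v(Z(15))) = 1/(38404 + (16/11)*15) = 1/(38404 + 240/11) = 1/(422684/11) = 11/422684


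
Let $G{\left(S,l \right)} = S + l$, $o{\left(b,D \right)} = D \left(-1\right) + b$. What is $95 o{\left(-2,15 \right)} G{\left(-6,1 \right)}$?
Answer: $8075$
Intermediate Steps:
$o{\left(b,D \right)} = b - D$ ($o{\left(b,D \right)} = - D + b = b - D$)
$95 o{\left(-2,15 \right)} G{\left(-6,1 \right)} = 95 \left(-2 - 15\right) \left(-6 + 1\right) = 95 \left(-2 - 15\right) \left(-5\right) = 95 \left(-17\right) \left(-5\right) = \left(-1615\right) \left(-5\right) = 8075$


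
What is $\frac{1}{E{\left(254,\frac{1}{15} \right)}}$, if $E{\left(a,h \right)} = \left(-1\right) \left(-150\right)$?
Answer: $\frac{1}{150} \approx 0.0066667$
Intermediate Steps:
$E{\left(a,h \right)} = 150$
$\frac{1}{E{\left(254,\frac{1}{15} \right)}} = \frac{1}{150}$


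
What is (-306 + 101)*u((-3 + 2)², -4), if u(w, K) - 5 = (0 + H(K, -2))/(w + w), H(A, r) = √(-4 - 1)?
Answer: -1025 - 205*I*√5/2 ≈ -1025.0 - 229.2*I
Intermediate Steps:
H(A, r) = I*√5 (H(A, r) = √(-5) = I*√5)
u(w, K) = 5 + I*√5/(2*w) (u(w, K) = 5 + (0 + I*√5)/(w + w) = 5 + (I*√5)/((2*w)) = 5 + (I*√5)*(1/(2*w)) = 5 + I*√5/(2*w))
(-306 + 101)*u((-3 + 2)², -4) = (-306 + 101)*(5 + I*√5/(2*((-3 + 2)²))) = -205*(5 + I*√5/(2*((-1)²))) = -205*(5 + (½)*I*√5/1) = -205*(5 + (½)*I*√5*1) = -205*(5 + I*√5/2) = -1025 - 205*I*√5/2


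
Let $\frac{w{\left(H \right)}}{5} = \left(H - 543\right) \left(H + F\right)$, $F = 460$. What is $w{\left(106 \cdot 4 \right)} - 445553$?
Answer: $-971533$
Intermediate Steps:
$w{\left(H \right)} = 5 \left(-543 + H\right) \left(460 + H\right)$ ($w{\left(H \right)} = 5 \left(H - 543\right) \left(H + 460\right) = 5 \left(-543 + H\right) \left(460 + H\right)$)
$w{\left(106 \cdot 4 \right)} - 445553 = \left(-1248900 - 415 \cdot 106 \cdot 4 + 5 \left(106 \cdot 4\right)^{2}\right) - 445553 = \left(-1248900 - 175960 + 5 \cdot 424^{2}\right) - 445553 = \left(-1248900 - 175960 + 5 \cdot 179776\right) - 445553 = \left(-1248900 - 175960 + 898880\right) - 445553 = -525980 - 445553 = -971533$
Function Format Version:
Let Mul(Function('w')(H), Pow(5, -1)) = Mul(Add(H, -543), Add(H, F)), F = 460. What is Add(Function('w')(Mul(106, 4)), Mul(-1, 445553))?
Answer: -971533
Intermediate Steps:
Function('w')(H) = Mul(5, Add(-543, H), Add(460, H)) (Function('w')(H) = Mul(5, Mul(Add(H, -543), Add(H, 460))) = Mul(5, Mul(Add(-543, H), Add(460, H))) = Mul(5, Add(-543, H), Add(460, H)))
Add(Function('w')(Mul(106, 4)), Mul(-1, 445553)) = Add(Add(-1248900, Mul(-415, Mul(106, 4)), Mul(5, Pow(Mul(106, 4), 2))), Mul(-1, 445553)) = Add(Add(-1248900, Mul(-415, 424), Mul(5, Pow(424, 2))), -445553) = Add(Add(-1248900, -175960, Mul(5, 179776)), -445553) = Add(Add(-1248900, -175960, 898880), -445553) = Add(-525980, -445553) = -971533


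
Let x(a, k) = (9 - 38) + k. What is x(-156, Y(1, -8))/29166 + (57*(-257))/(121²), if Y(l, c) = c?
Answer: -427794451/427019406 ≈ -1.0018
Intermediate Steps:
x(a, k) = -29 + k
x(-156, Y(1, -8))/29166 + (57*(-257))/(121²) = (-29 - 8)/29166 + (57*(-257))/(121²) = -37*1/29166 - 14649/14641 = -37/29166 - 14649*1/14641 = -37/29166 - 14649/14641 = -427794451/427019406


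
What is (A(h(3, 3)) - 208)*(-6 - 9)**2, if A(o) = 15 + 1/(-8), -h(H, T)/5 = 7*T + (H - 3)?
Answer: -347625/8 ≈ -43453.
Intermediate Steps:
h(H, T) = 15 - 35*T - 5*H (h(H, T) = -5*(7*T + (H - 3)) = -5*(7*T + (-3 + H)) = -5*(-3 + H + 7*T) = 15 - 35*T - 5*H)
A(o) = 119/8 (A(o) = 15 + 1*(-1/8) = 15 - 1/8 = 119/8)
(A(h(3, 3)) - 208)*(-6 - 9)**2 = (119/8 - 208)*(-6 - 9)**2 = -1545/8*(-15)**2 = -1545/8*225 = -347625/8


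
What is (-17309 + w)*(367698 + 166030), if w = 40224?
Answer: 12230377120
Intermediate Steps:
(-17309 + w)*(367698 + 166030) = (-17309 + 40224)*(367698 + 166030) = 22915*533728 = 12230377120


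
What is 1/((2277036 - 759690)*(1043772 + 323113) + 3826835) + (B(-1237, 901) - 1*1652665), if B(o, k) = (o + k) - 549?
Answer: -3429531014839109749/2074041314045 ≈ -1.6536e+6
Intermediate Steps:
B(o, k) = -549 + k + o (B(o, k) = (k + o) - 549 = -549 + k + o)
1/((2277036 - 759690)*(1043772 + 323113) + 3826835) + (B(-1237, 901) - 1*1652665) = 1/((2277036 - 759690)*(1043772 + 323113) + 3826835) + ((-549 + 901 - 1237) - 1*1652665) = 1/(1517346*1366885 + 3826835) + (-885 - 1652665) = 1/(2074037487210 + 3826835) - 1653550 = 1/2074041314045 - 1653550 = -3429531014839109749/2074041314045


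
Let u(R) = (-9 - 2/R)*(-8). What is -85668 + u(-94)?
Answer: -4023020/47 ≈ -85596.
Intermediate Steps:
u(R) = 72 + 16/R
-85668 + u(-94) = -85668 + (72 + 16/(-94)) = -85668 + (72 + 16*(-1/94)) = -85668 + (72 - 8/47) = -85668 + 3376/47 = -4023020/47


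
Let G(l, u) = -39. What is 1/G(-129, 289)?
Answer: -1/39 ≈ -0.025641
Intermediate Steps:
1/G(-129, 289) = 1/(-39) = -1/39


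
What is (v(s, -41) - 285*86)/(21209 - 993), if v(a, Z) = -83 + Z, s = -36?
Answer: -12317/10108 ≈ -1.2185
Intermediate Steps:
(v(s, -41) - 285*86)/(21209 - 993) = ((-83 - 41) - 285*86)/(21209 - 993) = (-124 - 24510)/20216 = -24634*1/20216 = -12317/10108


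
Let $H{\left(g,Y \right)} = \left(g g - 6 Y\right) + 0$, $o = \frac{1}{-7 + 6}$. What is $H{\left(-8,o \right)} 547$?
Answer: $38290$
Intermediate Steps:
$o = -1$ ($o = \frac{1}{-1} = -1$)
$H{\left(g,Y \right)} = g^{2} - 6 Y$ ($H{\left(g,Y \right)} = \left(g^{2} - 6 Y\right) + 0 = g^{2} - 6 Y$)
$H{\left(-8,o \right)} 547 = \left(\left(-8\right)^{2} - -6\right) 547 = \left(64 + 6\right) 547 = 70 \cdot 547 = 38290$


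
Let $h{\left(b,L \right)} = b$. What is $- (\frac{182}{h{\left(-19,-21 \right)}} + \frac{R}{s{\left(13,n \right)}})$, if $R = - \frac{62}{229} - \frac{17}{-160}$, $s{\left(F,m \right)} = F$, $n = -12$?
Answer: $\frac{86804753}{9050080} \approx 9.5916$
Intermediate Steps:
$R = - \frac{6027}{36640}$ ($R = \left(-62\right) \frac{1}{229} - - \frac{17}{160} = - \frac{62}{229} + \frac{17}{160} = - \frac{6027}{36640} \approx -0.16449$)
$- (\frac{182}{h{\left(-19,-21 \right)}} + \frac{R}{s{\left(13,n \right)}}) = - (\frac{182}{-19} - \frac{6027}{36640 \cdot 13}) = - (182 \left(- \frac{1}{19}\right) - \frac{6027}{476320}) = - (- \frac{182}{19} - \frac{6027}{476320}) = \left(-1\right) \left(- \frac{86804753}{9050080}\right) = \frac{86804753}{9050080}$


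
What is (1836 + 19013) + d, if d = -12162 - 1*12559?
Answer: -3872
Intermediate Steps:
d = -24721 (d = -12162 - 12559 = -24721)
(1836 + 19013) + d = (1836 + 19013) - 24721 = 20849 - 24721 = -3872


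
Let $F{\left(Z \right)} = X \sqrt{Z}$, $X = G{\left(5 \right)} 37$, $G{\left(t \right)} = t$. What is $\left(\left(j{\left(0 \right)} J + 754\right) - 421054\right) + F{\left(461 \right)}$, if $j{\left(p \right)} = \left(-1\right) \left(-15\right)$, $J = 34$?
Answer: $-419790 + 185 \sqrt{461} \approx -4.1582 \cdot 10^{5}$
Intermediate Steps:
$j{\left(p \right)} = 15$
$X = 185$ ($X = 5 \cdot 37 = 185$)
$F{\left(Z \right)} = 185 \sqrt{Z}$
$\left(\left(j{\left(0 \right)} J + 754\right) - 421054\right) + F{\left(461 \right)} = \left(\left(15 \cdot 34 + 754\right) - 421054\right) + 185 \sqrt{461} = \left(\left(510 + 754\right) - 421054\right) + 185 \sqrt{461} = \left(1264 - 421054\right) + 185 \sqrt{461} = -419790 + 185 \sqrt{461}$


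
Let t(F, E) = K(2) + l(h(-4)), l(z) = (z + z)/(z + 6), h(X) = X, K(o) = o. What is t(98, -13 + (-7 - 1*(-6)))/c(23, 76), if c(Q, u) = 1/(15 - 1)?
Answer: -28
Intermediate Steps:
l(z) = 2*z/(6 + z) (l(z) = (2*z)/(6 + z) = 2*z/(6 + z))
c(Q, u) = 1/14
t(F, E) = -2 (t(F, E) = 2 + 2*(-4)/(6 - 4) = 2 + 2*(-4)/2 = 2 + 2*(-4)*(½) = 2 - 4 = -2)
t(98, -13 + (-7 - 1*(-6)))/c(23, 76) = -2/1/14 = -2*14 = -28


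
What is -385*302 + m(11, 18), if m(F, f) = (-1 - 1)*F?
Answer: -116292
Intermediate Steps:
m(F, f) = -2*F
-385*302 + m(11, 18) = -385*302 - 2*11 = -116270 - 22 = -116292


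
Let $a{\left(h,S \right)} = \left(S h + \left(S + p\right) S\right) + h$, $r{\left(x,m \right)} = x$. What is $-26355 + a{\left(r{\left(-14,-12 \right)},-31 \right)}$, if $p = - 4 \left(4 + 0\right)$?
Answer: $-24478$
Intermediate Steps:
$p = -16$ ($p = \left(-4\right) 4 = -16$)
$a{\left(h,S \right)} = h + S h + S \left(-16 + S\right)$ ($a{\left(h,S \right)} = \left(S h + \left(S - 16\right) S\right) + h = \left(S h + \left(-16 + S\right) S\right) + h = \left(S h + S \left(-16 + S\right)\right) + h = h + S h + S \left(-16 + S\right)$)
$-26355 + a{\left(r{\left(-14,-12 \right)},-31 \right)} = -26355 - \left(-916 - 961\right) = -26355 + \left(-14 + 961 + 496 + 434\right) = -26355 + 1877 = -24478$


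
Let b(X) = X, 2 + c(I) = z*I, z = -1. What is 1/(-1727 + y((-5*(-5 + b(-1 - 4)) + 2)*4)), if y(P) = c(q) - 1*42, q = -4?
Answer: -1/1767 ≈ -0.00056593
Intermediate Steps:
c(I) = -2 - I
y(P) = -40 (y(P) = (-2 - 1*(-4)) - 1*42 = (-2 + 4) - 42 = 2 - 42 = -40)
1/(-1727 + y((-5*(-5 + b(-1 - 4)) + 2)*4)) = 1/(-1727 - 40) = 1/(-1767) = -1/1767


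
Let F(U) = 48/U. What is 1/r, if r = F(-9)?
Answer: -3/16 ≈ -0.18750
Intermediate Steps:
r = -16/3 (r = 48/(-9) = 48*(-⅑) = -16/3 ≈ -5.3333)
1/r = 1/(-16/3) = -3/16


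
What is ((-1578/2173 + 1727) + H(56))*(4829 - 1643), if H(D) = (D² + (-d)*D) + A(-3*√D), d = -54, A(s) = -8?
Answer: 54542691954/2173 ≈ 2.5100e+7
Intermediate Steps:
H(D) = -8 + D² + 54*D (H(D) = (D² + (-1*(-54))*D) - 8 = (D² + 54*D) - 8 = -8 + D² + 54*D)
((-1578/2173 + 1727) + H(56))*(4829 - 1643) = ((-1578/2173 + 1727) + (-8 + 56² + 54*56))*(4829 - 1643) = ((-1578*1/2173 + 1727) + (-8 + 3136 + 3024))*3186 = ((-1578/2173 + 1727) + 6152)*3186 = (3751193/2173 + 6152)*3186 = (17119489/2173)*3186 = 54542691954/2173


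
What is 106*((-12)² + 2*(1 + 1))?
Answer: 15688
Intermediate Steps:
106*((-12)² + 2*(1 + 1)) = 106*(144 + 2*2) = 106*(144 + 4) = 106*148 = 15688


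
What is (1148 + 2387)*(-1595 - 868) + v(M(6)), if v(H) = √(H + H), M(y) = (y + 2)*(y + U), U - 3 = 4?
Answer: -8706705 + 4*√13 ≈ -8.7067e+6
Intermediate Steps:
U = 7 (U = 3 + 4 = 7)
M(y) = (2 + y)*(7 + y) (M(y) = (y + 2)*(y + 7) = (2 + y)*(7 + y))
v(H) = √2*√H (v(H) = √(2*H) = √2*√H)
(1148 + 2387)*(-1595 - 868) + v(M(6)) = (1148 + 2387)*(-1595 - 868) + √2*√(14 + 6² + 9*6) = 3535*(-2463) + √2*√(14 + 36 + 54) = -8706705 + √2*√104 = -8706705 + √2*(2*√26) = -8706705 + 4*√13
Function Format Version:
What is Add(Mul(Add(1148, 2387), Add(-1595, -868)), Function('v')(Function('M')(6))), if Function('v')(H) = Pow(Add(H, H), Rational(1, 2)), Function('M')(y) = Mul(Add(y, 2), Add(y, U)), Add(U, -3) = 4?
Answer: Add(-8706705, Mul(4, Pow(13, Rational(1, 2)))) ≈ -8.7067e+6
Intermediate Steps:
U = 7 (U = Add(3, 4) = 7)
Function('M')(y) = Mul(Add(2, y), Add(7, y)) (Function('M')(y) = Mul(Add(y, 2), Add(y, 7)) = Mul(Add(2, y), Add(7, y)))
Function('v')(H) = Mul(Pow(2, Rational(1, 2)), Pow(H, Rational(1, 2))) (Function('v')(H) = Pow(Mul(2, H), Rational(1, 2)) = Mul(Pow(2, Rational(1, 2)), Pow(H, Rational(1, 2))))
Add(Mul(Add(1148, 2387), Add(-1595, -868)), Function('v')(Function('M')(6))) = Add(Mul(Add(1148, 2387), Add(-1595, -868)), Mul(Pow(2, Rational(1, 2)), Pow(Add(14, Pow(6, 2), Mul(9, 6)), Rational(1, 2)))) = Add(Mul(3535, -2463), Mul(Pow(2, Rational(1, 2)), Pow(Add(14, 36, 54), Rational(1, 2)))) = Add(-8706705, Mul(Pow(2, Rational(1, 2)), Pow(104, Rational(1, 2)))) = Add(-8706705, Mul(Pow(2, Rational(1, 2)), Mul(2, Pow(26, Rational(1, 2))))) = Add(-8706705, Mul(4, Pow(13, Rational(1, 2))))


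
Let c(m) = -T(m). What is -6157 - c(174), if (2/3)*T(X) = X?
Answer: -5896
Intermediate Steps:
T(X) = 3*X/2
c(m) = -3*m/2
-6157 - c(174) = -6157 - (-3)*174/2 = -6157 - 1*(-261) = -6157 + 261 = -5896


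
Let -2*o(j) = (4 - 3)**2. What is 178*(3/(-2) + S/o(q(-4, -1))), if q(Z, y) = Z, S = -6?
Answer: 1869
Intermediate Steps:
o(j) = -1/2 (o(j) = -(4 - 3)**2/2 = -1/2*1**2 = -1/2*1 = -1/2)
178*(3/(-2) + S/o(q(-4, -1))) = 178*(3/(-2) - 6/(-1/2)) = 178*(3*(-1/2) - 6*(-2)) = 178*(-3/2 + 12) = 178*(21/2) = 1869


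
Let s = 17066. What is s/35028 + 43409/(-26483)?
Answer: -76326541/66260466 ≈ -1.1519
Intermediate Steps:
s/35028 + 43409/(-26483) = 17066/35028 + 43409/(-26483) = 17066*(1/35028) + 43409*(-1/26483) = 1219/2502 - 43409/26483 = -76326541/66260466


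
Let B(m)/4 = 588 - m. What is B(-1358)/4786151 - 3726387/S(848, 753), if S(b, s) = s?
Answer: -5945015001695/1201323901 ≈ -4948.7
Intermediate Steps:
B(m) = 2352 - 4*m (B(m) = 4*(588 - m) = 2352 - 4*m)
B(-1358)/4786151 - 3726387/S(848, 753) = (2352 - 4*(-1358))/4786151 - 3726387/753 = (2352 + 5432)*(1/4786151) - 3726387*1/753 = 7784*(1/4786151) - 1242129/251 = 7784/4786151 - 1242129/251 = -5945015001695/1201323901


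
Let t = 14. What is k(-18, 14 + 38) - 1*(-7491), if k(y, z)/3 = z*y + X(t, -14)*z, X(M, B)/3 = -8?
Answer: 939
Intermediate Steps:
X(M, B) = -24 (X(M, B) = 3*(-8) = -24)
k(y, z) = -72*z + 3*y*z (k(y, z) = 3*(z*y - 24*z) = 3*(y*z - 24*z) = 3*(-24*z + y*z) = -72*z + 3*y*z)
k(-18, 14 + 38) - 1*(-7491) = 3*(14 + 38)*(-24 - 18) - 1*(-7491) = 3*52*(-42) + 7491 = -6552 + 7491 = 939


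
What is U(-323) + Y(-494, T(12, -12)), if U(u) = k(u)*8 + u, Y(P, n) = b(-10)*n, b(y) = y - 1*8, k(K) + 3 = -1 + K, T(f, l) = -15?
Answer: -2669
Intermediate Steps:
k(K) = -4 + K (k(K) = -3 + (-1 + K) = -4 + K)
b(y) = -8 + y (b(y) = y - 8 = -8 + y)
Y(P, n) = -18*n (Y(P, n) = (-8 - 10)*n = -18*n)
U(u) = -32 + 9*u (U(u) = (-4 + u)*8 + u = (-32 + 8*u) + u = -32 + 9*u)
U(-323) + Y(-494, T(12, -12)) = (-32 + 9*(-323)) - 18*(-15) = (-32 - 2907) + 270 = -2939 + 270 = -2669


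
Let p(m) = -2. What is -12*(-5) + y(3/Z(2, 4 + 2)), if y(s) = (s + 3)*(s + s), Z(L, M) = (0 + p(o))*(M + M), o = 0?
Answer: 1897/32 ≈ 59.281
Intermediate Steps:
Z(L, M) = -4*M (Z(L, M) = (0 - 2)*(M + M) = -4*M)
y(s) = 2*s*(3 + s) (y(s) = (3 + s)*(2*s) = 2*s*(3 + s))
-12*(-5) + y(3/Z(2, 4 + 2)) = -12*(-5) + 2*(3/((-4*(4 + 2))))*(3 + 3/((-4*(4 + 2)))) = 60 + 2*(3/((-4*6)))*(3 + 3/((-4*6))) = 60 + 2*(3/(-24))*(3 + 3/(-24)) = 60 + 2*(3*(-1/24))*(3 + 3*(-1/24)) = 60 + 2*(-⅛)*(3 - ⅛) = 60 + 2*(-⅛)*(23/8) = 60 - 23/32 = 1897/32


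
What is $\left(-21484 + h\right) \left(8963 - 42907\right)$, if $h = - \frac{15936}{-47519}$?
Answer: $\frac{34652827433440}{47519} \approx 7.2924 \cdot 10^{8}$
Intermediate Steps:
$h = \frac{15936}{47519}$ ($h = \left(-15936\right) \left(- \frac{1}{47519}\right) = \frac{15936}{47519} \approx 0.33536$)
$\left(-21484 + h\right) \left(8963 - 42907\right) = \left(-21484 + \frac{15936}{47519}\right) \left(8963 - 42907\right) = \left(- \frac{1020882260}{47519}\right) \left(-33944\right) = \frac{34652827433440}{47519}$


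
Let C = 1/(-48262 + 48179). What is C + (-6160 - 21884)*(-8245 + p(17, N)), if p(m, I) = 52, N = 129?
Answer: 19070452835/83 ≈ 2.2976e+8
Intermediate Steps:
C = -1/83 (C = 1/(-83) = -1/83 ≈ -0.012048)
C + (-6160 - 21884)*(-8245 + p(17, N)) = -1/83 + (-6160 - 21884)*(-8245 + 52) = -1/83 - 28044*(-8193) = -1/83 + 229764492 = 19070452835/83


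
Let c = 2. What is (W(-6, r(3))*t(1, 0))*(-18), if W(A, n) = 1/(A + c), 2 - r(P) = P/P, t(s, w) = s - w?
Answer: 9/2 ≈ 4.5000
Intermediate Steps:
r(P) = 1 (r(P) = 2 - P/P = 2 - 1*1 = 2 - 1 = 1)
W(A, n) = 1/(2 + A) (W(A, n) = 1/(A + 2) = 1/(2 + A))
(W(-6, r(3))*t(1, 0))*(-18) = ((1 - 1*0)/(2 - 6))*(-18) = ((1 + 0)/(-4))*(-18) = -¼*1*(-18) = -¼*(-18) = 9/2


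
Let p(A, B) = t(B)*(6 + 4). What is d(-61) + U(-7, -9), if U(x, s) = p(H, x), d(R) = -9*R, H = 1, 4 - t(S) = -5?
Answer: 639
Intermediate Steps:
t(S) = 9 (t(S) = 4 - 1*(-5) = 4 + 5 = 9)
p(A, B) = 90 (p(A, B) = 9*(6 + 4) = 9*10 = 90)
U(x, s) = 90
d(-61) + U(-7, -9) = -9*(-61) + 90 = 549 + 90 = 639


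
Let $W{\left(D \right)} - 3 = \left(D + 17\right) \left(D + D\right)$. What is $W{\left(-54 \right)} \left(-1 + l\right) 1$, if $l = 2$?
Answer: $3999$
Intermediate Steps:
$W{\left(D \right)} = 3 + 2 D \left(17 + D\right)$ ($W{\left(D \right)} = 3 + \left(D + 17\right) \left(D + D\right) = 3 + \left(17 + D\right) 2 D = 3 + 2 D \left(17 + D\right)$)
$W{\left(-54 \right)} \left(-1 + l\right) 1 = \left(3 + 2 \left(-54\right)^{2} + 34 \left(-54\right)\right) \left(-1 + 2\right) 1 = \left(3 + 2 \cdot 2916 - 1836\right) 1 \cdot 1 = \left(3 + 5832 - 1836\right) 1 = 3999 \cdot 1 = 3999$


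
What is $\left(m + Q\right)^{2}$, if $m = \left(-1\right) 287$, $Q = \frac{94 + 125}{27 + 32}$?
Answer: $\frac{279357796}{3481} \approx 80252.0$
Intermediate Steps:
$Q = \frac{219}{59} \approx 3.7119$
$m = -287$
$\left(m + Q\right)^{2} = \left(-287 + \frac{219}{59}\right)^{2} = \left(- \frac{16714}{59}\right)^{2} = \frac{279357796}{3481}$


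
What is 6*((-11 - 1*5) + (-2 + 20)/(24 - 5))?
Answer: -1716/19 ≈ -90.316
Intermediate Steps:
6*((-11 - 1*5) + (-2 + 20)/(24 - 5)) = 6*((-11 - 5) + 18/19) = 6*(-16 + 18*(1/19)) = 6*(-16 + 18/19) = 6*(-286/19) = -1716/19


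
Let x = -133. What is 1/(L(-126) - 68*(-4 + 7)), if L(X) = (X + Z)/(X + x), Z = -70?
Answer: -37/7520 ≈ -0.0049202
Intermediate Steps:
L(X) = (-70 + X)/(-133 + X) (L(X) = (X - 70)/(X - 133) = (-70 + X)/(-133 + X))
1/(L(-126) - 68*(-4 + 7)) = 1/((-70 - 126)/(-133 - 126) - 68*(-4 + 7)) = 1/(-196/(-259) - 68*3) = 1/(-1/259*(-196) - 204) = 1/(28/37 - 204) = 1/(-7520/37) = -37/7520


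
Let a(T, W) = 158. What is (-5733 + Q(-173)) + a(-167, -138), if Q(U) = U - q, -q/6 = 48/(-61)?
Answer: -350916/61 ≈ -5752.7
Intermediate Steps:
q = 288/61 (q = -288/(-61) = -288*(-1)/61 = -6*(-48/61) = 288/61 ≈ 4.7213)
Q(U) = -288/61 + U (Q(U) = U - 1*288/61 = U - 288/61 = -288/61 + U)
(-5733 + Q(-173)) + a(-167, -138) = (-5733 + (-288/61 - 173)) + 158 = (-5733 - 10841/61) + 158 = -360554/61 + 158 = -350916/61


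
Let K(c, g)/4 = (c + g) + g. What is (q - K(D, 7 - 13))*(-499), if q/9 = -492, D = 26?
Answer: 2237516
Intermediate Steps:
q = -4428 (q = 9*(-492) = -4428)
K(c, g) = 4*c + 8*g (K(c, g) = 4*((c + g) + g) = 4*(c + 2*g) = 4*c + 8*g)
(q - K(D, 7 - 13))*(-499) = (-4428 - (4*26 + 8*(7 - 13)))*(-499) = (-4428 - (104 + 8*(-6)))*(-499) = (-4428 - (104 - 48))*(-499) = (-4428 - 1*56)*(-499) = (-4428 - 56)*(-499) = -4484*(-499) = 2237516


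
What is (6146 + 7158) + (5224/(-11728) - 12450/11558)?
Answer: 112698774719/8472014 ≈ 13302.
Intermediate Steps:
(6146 + 7158) + (5224/(-11728) - 12450/11558) = 13304 + (5224*(-1/11728) - 12450*1/11558) = 13304 + (-653/1466 - 6225/5779) = 13304 - 12899537/8472014 = 112698774719/8472014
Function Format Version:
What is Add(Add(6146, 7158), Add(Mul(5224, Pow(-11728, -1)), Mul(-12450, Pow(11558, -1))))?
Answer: Rational(112698774719, 8472014) ≈ 13302.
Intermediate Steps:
Add(Add(6146, 7158), Add(Mul(5224, Pow(-11728, -1)), Mul(-12450, Pow(11558, -1)))) = Add(13304, Add(Mul(5224, Rational(-1, 11728)), Mul(-12450, Rational(1, 11558)))) = Add(13304, Add(Rational(-653, 1466), Rational(-6225, 5779))) = Add(13304, Rational(-12899537, 8472014)) = Rational(112698774719, 8472014)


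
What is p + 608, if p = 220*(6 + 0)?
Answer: 1928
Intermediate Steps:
p = 1320 (p = 220*6 = 1320)
p + 608 = 1320 + 608 = 1928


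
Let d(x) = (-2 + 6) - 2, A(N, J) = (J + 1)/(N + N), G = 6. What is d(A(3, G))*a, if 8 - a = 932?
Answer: -1848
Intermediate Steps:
A(N, J) = (1 + J)/(2*N) (A(N, J) = (1 + J)/((2*N)) = (1 + J)*(1/(2*N)) = (1 + J)/(2*N))
d(x) = 2 (d(x) = 4 - 2 = 2)
a = -924 (a = 8 - 1*932 = 8 - 932 = -924)
d(A(3, G))*a = 2*(-924) = -1848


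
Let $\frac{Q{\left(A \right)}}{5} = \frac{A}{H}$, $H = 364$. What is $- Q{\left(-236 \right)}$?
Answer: $\frac{295}{91} \approx 3.2418$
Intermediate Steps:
$Q{\left(A \right)} = \frac{5 A}{364}$ ($Q{\left(A \right)} = 5 \frac{A}{364} = \frac{5 A}{364}$)
$- Q{\left(-236 \right)} = - \frac{5 \left(-236\right)}{364} = \left(-1\right) \left(- \frac{295}{91}\right) = \frac{295}{91}$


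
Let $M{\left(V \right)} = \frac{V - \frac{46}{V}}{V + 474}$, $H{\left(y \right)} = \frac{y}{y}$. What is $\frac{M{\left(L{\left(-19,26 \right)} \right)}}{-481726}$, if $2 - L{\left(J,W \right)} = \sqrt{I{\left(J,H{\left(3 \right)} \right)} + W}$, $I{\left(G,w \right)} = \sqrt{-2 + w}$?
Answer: $\frac{-16 + i - 4 \sqrt{26 + i}}{481726 \left(-978 - i + 478 \sqrt{26 + i}\right)} \approx -5.1684 \cdot 10^{-8} + 2.4882 \cdot 10^{-9} i$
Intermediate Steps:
$H{\left(y \right)} = 1$
$L{\left(J,W \right)} = 2 - \sqrt{i + W}$ ($L{\left(J,W \right)} = 2 - \sqrt{\sqrt{-2 + 1} + W} = 2 - \sqrt{\sqrt{-1} + W} = 2 - \sqrt{i + W}$)
$M{\left(V \right)} = \frac{V - \frac{46}{V}}{474 + V}$
$\frac{M{\left(L{\left(-19,26 \right)} \right)}}{-481726} = \frac{\frac{1}{2 - \sqrt{i + 26}} \frac{1}{474 + \left(2 - \sqrt{i + 26}\right)} \left(-46 + \left(2 - \sqrt{i + 26}\right)^{2}\right)}{-481726} = \frac{-46 + \left(2 - \sqrt{26 + i}\right)^{2}}{\left(2 - \sqrt{26 + i}\right) \left(474 + \left(2 - \sqrt{26 + i}\right)\right)} \left(- \frac{1}{481726}\right) = \frac{-46 + \left(2 - \sqrt{26 + i}\right)^{2}}{\left(2 - \sqrt{26 + i}\right) \left(476 - \sqrt{26 + i}\right)} \left(- \frac{1}{481726}\right) = - \frac{-46 + \left(2 - \sqrt{26 + i}\right)^{2}}{481726 \left(2 - \sqrt{26 + i}\right) \left(476 - \sqrt{26 + i}\right)}$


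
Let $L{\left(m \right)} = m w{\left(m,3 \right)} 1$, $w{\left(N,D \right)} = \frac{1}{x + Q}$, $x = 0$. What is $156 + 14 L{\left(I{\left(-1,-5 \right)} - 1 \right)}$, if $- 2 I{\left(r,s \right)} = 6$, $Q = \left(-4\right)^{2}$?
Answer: $\frac{305}{2} \approx 152.5$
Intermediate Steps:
$Q = 16$
$I{\left(r,s \right)} = -3$ ($I{\left(r,s \right)} = \left(- \frac{1}{2}\right) 6 = -3$)
$w{\left(N,D \right)} = \frac{1}{16}$ ($w{\left(N,D \right)} = \frac{1}{0 + 16} = \frac{1}{16}$)
$L{\left(m \right)} = \frac{m}{16}$ ($L{\left(m \right)} = m \frac{1}{16} \cdot 1 = \frac{m}{16} \cdot 1 = \frac{m}{16}$)
$156 + 14 L{\left(I{\left(-1,-5 \right)} - 1 \right)} = 156 + 14 \frac{-3 - 1}{16} = 156 + 14 \cdot \frac{1}{16} \left(-4\right) = 156 + 14 \left(- \frac{1}{4}\right) = 156 - \frac{7}{2} = \frac{305}{2}$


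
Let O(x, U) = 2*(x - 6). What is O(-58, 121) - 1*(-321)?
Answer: 193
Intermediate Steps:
O(x, U) = -12 + 2*x (O(x, U) = 2*(-6 + x) = -12 + 2*x)
O(-58, 121) - 1*(-321) = (-12 + 2*(-58)) - 1*(-321) = (-12 - 116) + 321 = -128 + 321 = 193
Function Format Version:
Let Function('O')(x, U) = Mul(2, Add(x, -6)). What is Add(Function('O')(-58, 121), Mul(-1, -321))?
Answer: 193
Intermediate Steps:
Function('O')(x, U) = Add(-12, Mul(2, x)) (Function('O')(x, U) = Mul(2, Add(-6, x)) = Add(-12, Mul(2, x)))
Add(Function('O')(-58, 121), Mul(-1, -321)) = Add(Add(-12, Mul(2, -58)), Mul(-1, -321)) = Add(Add(-12, -116), 321) = Add(-128, 321) = 193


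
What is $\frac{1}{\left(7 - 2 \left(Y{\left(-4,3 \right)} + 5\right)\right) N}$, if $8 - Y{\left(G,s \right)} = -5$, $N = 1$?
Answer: $- \frac{1}{29} \approx -0.034483$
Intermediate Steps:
$Y{\left(G,s \right)} = 13$ ($Y{\left(G,s \right)} = 8 - -5 = 8 + 5 = 13$)
$\frac{1}{\left(7 - 2 \left(Y{\left(-4,3 \right)} + 5\right)\right) N} = \frac{1}{\left(7 - 2 \left(13 + 5\right)\right) 1} = \frac{1}{\left(7 - 36\right) 1} = \frac{1}{\left(-29\right) 1} = \frac{1}{-29} = - \frac{1}{29}$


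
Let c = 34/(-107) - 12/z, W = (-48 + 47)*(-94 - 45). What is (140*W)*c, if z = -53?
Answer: -10080280/5671 ≈ -1777.5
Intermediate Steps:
W = 139 (W = -1*(-139) = 139)
c = -518/5671 (c = 34/(-107) - 12/(-53) = 34*(-1/107) - 12*(-1/53) = -34/107 + 12/53 = -518/5671 ≈ -0.091342)
(140*W)*c = (140*139)*(-518/5671) = 19460*(-518/5671) = -10080280/5671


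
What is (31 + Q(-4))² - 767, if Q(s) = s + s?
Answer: -238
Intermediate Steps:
Q(s) = 2*s
(31 + Q(-4))² - 767 = (31 + 2*(-4))² - 767 = (31 - 8)² - 767 = 23² - 767 = 529 - 767 = -238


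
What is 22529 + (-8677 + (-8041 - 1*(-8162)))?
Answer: 13973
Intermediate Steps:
22529 + (-8677 + (-8041 - 1*(-8162))) = 22529 + (-8677 + (-8041 + 8162)) = 22529 + (-8677 + 121) = 22529 - 8556 = 13973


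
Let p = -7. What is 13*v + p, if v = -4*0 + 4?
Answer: 45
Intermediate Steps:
v = 4 (v = 0 + 4 = 4)
13*v + p = 13*4 - 7 = 52 - 7 = 45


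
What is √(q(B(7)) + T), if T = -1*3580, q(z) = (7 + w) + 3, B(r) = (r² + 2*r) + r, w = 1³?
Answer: I*√3569 ≈ 59.741*I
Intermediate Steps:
w = 1
B(r) = r² + 3*r
q(z) = 11 (q(z) = (7 + 1) + 3 = 8 + 3 = 11)
T = -3580
√(q(B(7)) + T) = √(11 - 3580) = √(-3569) = I*√3569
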